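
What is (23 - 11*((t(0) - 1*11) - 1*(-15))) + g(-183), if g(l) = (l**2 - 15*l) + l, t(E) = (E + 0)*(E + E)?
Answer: 36030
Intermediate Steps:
t(E) = 2*E**2 (t(E) = E*(2*E) = 2*E**2)
g(l) = l**2 - 14*l
(23 - 11*((t(0) - 1*11) - 1*(-15))) + g(-183) = (23 - 11*((2*0**2 - 1*11) - 1*(-15))) - 183*(-14 - 183) = (23 - 11*((2*0 - 11) + 15)) - 183*(-197) = (23 - 11*((0 - 11) + 15)) + 36051 = (23 - 11*(-11 + 15)) + 36051 = (23 - 11*4) + 36051 = (23 - 44) + 36051 = -21 + 36051 = 36030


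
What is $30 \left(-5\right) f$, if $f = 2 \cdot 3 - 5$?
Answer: $-150$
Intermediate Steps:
$f = 1$ ($f = 6 - 5 = 1$)
$30 \left(-5\right) f = 30 \left(-5\right) 1 = \left(-150\right) 1 = -150$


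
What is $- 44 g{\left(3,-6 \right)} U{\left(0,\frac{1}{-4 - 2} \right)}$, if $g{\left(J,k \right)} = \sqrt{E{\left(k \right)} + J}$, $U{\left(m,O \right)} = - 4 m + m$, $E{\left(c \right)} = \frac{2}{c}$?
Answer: $0$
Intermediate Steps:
$U{\left(m,O \right)} = - 3 m$
$g{\left(J,k \right)} = \sqrt{J + \frac{2}{k}}$ ($g{\left(J,k \right)} = \sqrt{\frac{2}{k} + J} = \sqrt{J + \frac{2}{k}}$)
$- 44 g{\left(3,-6 \right)} U{\left(0,\frac{1}{-4 - 2} \right)} = - 44 \sqrt{3 + \frac{2}{-6}} \left(\left(-3\right) 0\right) = - 44 \sqrt{3 + 2 \left(- \frac{1}{6}\right)} 0 = - 44 \sqrt{3 - \frac{1}{3}} \cdot 0 = - 44 \sqrt{\frac{8}{3}} \cdot 0 = - 44 \frac{2 \sqrt{6}}{3} \cdot 0 = - \frac{88 \sqrt{6}}{3} \cdot 0 = 0$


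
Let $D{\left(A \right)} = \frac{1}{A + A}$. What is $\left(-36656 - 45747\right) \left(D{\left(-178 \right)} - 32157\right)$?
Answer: $\frac{943340726879}{356} \approx 2.6498 \cdot 10^{9}$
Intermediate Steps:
$D{\left(A \right)} = \frac{1}{2 A}$
$\left(-36656 - 45747\right) \left(D{\left(-178 \right)} - 32157\right) = \left(-36656 - 45747\right) \left(\frac{1}{2 \left(-178\right)} - 32157\right) = - 82403 \left(\frac{1}{2} \left(- \frac{1}{178}\right) - 32157\right) = - 82403 \left(- \frac{1}{356} - 32157\right) = \left(-82403\right) \left(- \frac{11447893}{356}\right) = \frac{943340726879}{356}$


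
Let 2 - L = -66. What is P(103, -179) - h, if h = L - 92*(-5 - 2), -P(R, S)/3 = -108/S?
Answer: -127772/179 ≈ -713.81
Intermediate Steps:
L = 68 (L = 2 - 1*(-66) = 2 + 66 = 68)
P(R, S) = 324/S (P(R, S) = -(-324)/S = 324/S)
h = 712 (h = 68 - 92*(-5 - 2) = 68 - 92*(-7) = 68 - 23*(-28) = 68 + 644 = 712)
P(103, -179) - h = 324/(-179) - 1*712 = 324*(-1/179) - 712 = -324/179 - 712 = -127772/179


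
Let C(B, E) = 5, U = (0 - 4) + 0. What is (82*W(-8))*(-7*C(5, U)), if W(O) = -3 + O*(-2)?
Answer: -37310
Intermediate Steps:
U = -4 (U = -4 + 0 = -4)
W(O) = -3 - 2*O
(82*W(-8))*(-7*C(5, U)) = (82*(-3 - 2*(-8)))*(-7*5) = (82*(-3 + 16))*(-35) = (82*13)*(-35) = 1066*(-35) = -37310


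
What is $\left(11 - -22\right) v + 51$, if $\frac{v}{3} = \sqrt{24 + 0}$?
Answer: $51 + 198 \sqrt{6} \approx 536.0$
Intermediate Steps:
$v = 6 \sqrt{6}$ ($v = 3 \sqrt{24 + 0} = 3 \sqrt{24} = 3 \cdot 2 \sqrt{6} = 6 \sqrt{6} \approx 14.697$)
$\left(11 - -22\right) v + 51 = \left(11 - -22\right) 6 \sqrt{6} + 51 = \left(11 + 22\right) 6 \sqrt{6} + 51 = 33 \cdot 6 \sqrt{6} + 51 = 198 \sqrt{6} + 51 = 51 + 198 \sqrt{6}$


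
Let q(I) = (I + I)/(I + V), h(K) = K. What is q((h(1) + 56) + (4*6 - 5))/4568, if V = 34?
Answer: 19/62810 ≈ 0.00030250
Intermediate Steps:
q(I) = 2*I/(34 + I) (q(I) = (I + I)/(I + 34) = (2*I)/(34 + I) = 2*I/(34 + I))
q((h(1) + 56) + (4*6 - 5))/4568 = (2*((1 + 56) + (4*6 - 5))/(34 + ((1 + 56) + (4*6 - 5))))/4568 = (2*(57 + (24 - 5))/(34 + (57 + (24 - 5))))*(1/4568) = (2*(57 + 19)/(34 + (57 + 19)))*(1/4568) = (2*76/(34 + 76))*(1/4568) = (2*76/110)*(1/4568) = (2*76*(1/110))*(1/4568) = (76/55)*(1/4568) = 19/62810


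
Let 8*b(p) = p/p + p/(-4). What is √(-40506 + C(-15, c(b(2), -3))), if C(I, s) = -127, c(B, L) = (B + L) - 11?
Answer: I*√40633 ≈ 201.58*I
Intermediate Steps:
b(p) = ⅛ - p/32 (b(p) = (p/p + p/(-4))/8 = (1 + p*(-¼))/8 = (1 - p/4)/8 = ⅛ - p/32)
c(B, L) = -11 + B + L
√(-40506 + C(-15, c(b(2), -3))) = √(-40506 - 127) = √(-40633) = I*√40633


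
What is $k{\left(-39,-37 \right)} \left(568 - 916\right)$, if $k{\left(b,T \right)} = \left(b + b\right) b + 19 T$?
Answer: $-813972$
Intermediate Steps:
$k{\left(b,T \right)} = 2 b^{2} + 19 T$ ($k{\left(b,T \right)} = 2 b b + 19 T = 2 b^{2} + 19 T$)
$k{\left(-39,-37 \right)} \left(568 - 916\right) = \left(2 \left(-39\right)^{2} + 19 \left(-37\right)\right) \left(568 - 916\right) = \left(2 \cdot 1521 - 703\right) \left(-348\right) = \left(3042 - 703\right) \left(-348\right) = 2339 \left(-348\right) = -813972$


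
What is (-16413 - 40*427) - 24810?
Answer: -58303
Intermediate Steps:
(-16413 - 40*427) - 24810 = (-16413 - 17080) - 24810 = -33493 - 24810 = -58303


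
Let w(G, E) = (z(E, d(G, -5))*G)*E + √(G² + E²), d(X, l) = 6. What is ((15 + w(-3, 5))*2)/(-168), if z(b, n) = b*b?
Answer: 30/7 - √34/84 ≈ 4.2163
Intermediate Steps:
z(b, n) = b²
w(G, E) = √(E² + G²) + G*E³ (w(G, E) = (E²*G)*E + √(G² + E²) = (G*E²)*E + √(E² + G²) = G*E³ + √(E² + G²) = √(E² + G²) + G*E³)
((15 + w(-3, 5))*2)/(-168) = ((15 + (√(5² + (-3)²) - 3*5³))*2)/(-168) = ((15 + (√(25 + 9) - 3*125))*2)*(-1/168) = ((15 + (√34 - 375))*2)*(-1/168) = ((15 + (-375 + √34))*2)*(-1/168) = ((-360 + √34)*2)*(-1/168) = (-720 + 2*√34)*(-1/168) = 30/7 - √34/84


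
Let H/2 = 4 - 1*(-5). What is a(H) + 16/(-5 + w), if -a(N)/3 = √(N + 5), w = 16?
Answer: 16/11 - 3*√23 ≈ -12.933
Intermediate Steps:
H = 18 (H = 2*(4 - 1*(-5)) = 2*(4 + 5) = 2*9 = 18)
a(N) = -3*√(5 + N) (a(N) = -3*√(N + 5) = -3*√(5 + N))
a(H) + 16/(-5 + w) = -3*√(5 + 18) + 16/(-5 + 16) = -3*√23 + 16/11 = 16/11 - 3*√23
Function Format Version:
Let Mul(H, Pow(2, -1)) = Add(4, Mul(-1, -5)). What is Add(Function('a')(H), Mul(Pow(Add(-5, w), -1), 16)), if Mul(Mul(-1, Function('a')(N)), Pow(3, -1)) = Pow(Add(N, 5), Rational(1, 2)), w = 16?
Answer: Add(Rational(16, 11), Mul(-3, Pow(23, Rational(1, 2)))) ≈ -12.933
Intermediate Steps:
H = 18 (H = Mul(2, Add(4, Mul(-1, -5))) = Mul(2, Add(4, 5)) = Mul(2, 9) = 18)
Function('a')(N) = Mul(-3, Pow(Add(5, N), Rational(1, 2))) (Function('a')(N) = Mul(-3, Pow(Add(N, 5), Rational(1, 2))) = Mul(-3, Pow(Add(5, N), Rational(1, 2))))
Add(Function('a')(H), Mul(Pow(Add(-5, w), -1), 16)) = Add(Mul(-3, Pow(Add(5, 18), Rational(1, 2))), Mul(Pow(Add(-5, 16), -1), 16)) = Add(Mul(-3, Pow(23, Rational(1, 2))), Mul(Pow(11, -1), 16)) = Add(Mul(-3, Pow(23, Rational(1, 2))), Mul(Rational(1, 11), 16)) = Add(Mul(-3, Pow(23, Rational(1, 2))), Rational(16, 11)) = Add(Rational(16, 11), Mul(-3, Pow(23, Rational(1, 2))))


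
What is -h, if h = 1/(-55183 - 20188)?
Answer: 1/75371 ≈ 1.3268e-5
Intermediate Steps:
h = -1/75371 (h = 1/(-75371) = -1/75371 ≈ -1.3268e-5)
-h = -1*(-1/75371) = 1/75371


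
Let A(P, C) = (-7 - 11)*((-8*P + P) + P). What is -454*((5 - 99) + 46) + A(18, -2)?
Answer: 23736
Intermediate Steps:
A(P, C) = 108*P (A(P, C) = -18*(-7*P + P) = -(-108)*P = 108*P)
-454*((5 - 99) + 46) + A(18, -2) = -454*((5 - 99) + 46) + 108*18 = -454*(-94 + 46) + 1944 = -454*(-48) + 1944 = 21792 + 1944 = 23736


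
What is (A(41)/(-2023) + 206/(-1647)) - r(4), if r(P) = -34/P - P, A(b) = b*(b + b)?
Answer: 71389121/6663762 ≈ 10.713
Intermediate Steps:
A(b) = 2*b² (A(b) = b*(2*b) = 2*b²)
r(P) = -P - 34/P
(A(41)/(-2023) + 206/(-1647)) - r(4) = ((2*41²)/(-2023) + 206/(-1647)) - (-1*4 - 34/4) = ((2*1681)*(-1/2023) + 206*(-1/1647)) - (-4 - 34*¼) = (3362*(-1/2023) - 206/1647) - (-4 - 17/2) = (-3362/2023 - 206/1647) - 1*(-25/2) = -5953952/3331881 + 25/2 = 71389121/6663762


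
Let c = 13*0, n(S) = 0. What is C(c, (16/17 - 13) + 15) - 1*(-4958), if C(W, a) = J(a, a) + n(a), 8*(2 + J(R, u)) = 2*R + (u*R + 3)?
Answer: 11463339/2312 ≈ 4958.2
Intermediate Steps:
c = 0
J(R, u) = -13/8 + R/4 + R*u/8 (J(R, u) = -2 + (2*R + (u*R + 3))/8 = -2 + (2*R + (R*u + 3))/8 = -2 + (2*R + (3 + R*u))/8 = -2 + (3 + 2*R + R*u)/8 = -2 + (3/8 + R/4 + R*u/8) = -13/8 + R/4 + R*u/8)
C(W, a) = -13/8 + a/4 + a**2/8 (C(W, a) = (-13/8 + a/4 + a*a/8) + 0 = (-13/8 + a/4 + a**2/8) + 0 = -13/8 + a/4 + a**2/8)
C(c, (16/17 - 13) + 15) - 1*(-4958) = (-13/8 + ((16/17 - 13) + 15)/4 + ((16/17 - 13) + 15)**2/8) - 1*(-4958) = (-13/8 + ((16*(1/17) - 13) + 15)/4 + ((16*(1/17) - 13) + 15)**2/8) + 4958 = (-13/8 + ((16/17 - 13) + 15)/4 + ((16/17 - 13) + 15)**2/8) + 4958 = (-13/8 + (-205/17 + 15)/4 + (-205/17 + 15)**2/8) + 4958 = (-13/8 + (1/4)*(50/17) + (50/17)**2/8) + 4958 = (-13/8 + 25/34 + (1/8)*(2500/289)) + 4958 = (-13/8 + 25/34 + 625/578) + 4958 = 443/2312 + 4958 = 11463339/2312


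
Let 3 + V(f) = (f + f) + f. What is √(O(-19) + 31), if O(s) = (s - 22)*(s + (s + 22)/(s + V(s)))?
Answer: √5064927/79 ≈ 28.488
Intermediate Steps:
V(f) = -3 + 3*f (V(f) = -3 + ((f + f) + f) = -3 + (2*f + f) = -3 + 3*f)
O(s) = (-22 + s)*(s + (22 + s)/(-3 + 4*s)) (O(s) = (s - 22)*(s + (s + 22)/(s + (-3 + 3*s))) = (-22 + s)*(s + (22 + s)/(-3 + 4*s)))
√(O(-19) + 31) = √(2*(-242 - 45*(-19)² + 2*(-19)³ + 33*(-19))/(-3 + 4*(-19)) + 31) = √(2*(-242 - 45*361 + 2*(-6859) - 627)/(-3 - 76) + 31) = √(2*(-242 - 16245 - 13718 - 627)/(-79) + 31) = √(2*(-1/79)*(-30832) + 31) = √(61664/79 + 31) = √(64113/79) = √5064927/79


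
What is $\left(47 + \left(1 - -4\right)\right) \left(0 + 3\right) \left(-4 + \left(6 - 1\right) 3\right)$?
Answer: $1716$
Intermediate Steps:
$\left(47 + \left(1 - -4\right)\right) \left(0 + 3\right) \left(-4 + \left(6 - 1\right) 3\right) = \left(47 + \left(1 + 4\right)\right) 3 \left(-4 + 5 \cdot 3\right) = \left(47 + 5\right) 3 \left(-4 + 15\right) = 52 \cdot 3 \cdot 11 = 52 \cdot 33 = 1716$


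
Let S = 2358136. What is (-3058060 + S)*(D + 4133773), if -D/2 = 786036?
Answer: -1792996010724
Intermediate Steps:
D = -1572072 (D = -2*786036 = -1572072)
(-3058060 + S)*(D + 4133773) = (-3058060 + 2358136)*(-1572072 + 4133773) = -699924*2561701 = -1792996010724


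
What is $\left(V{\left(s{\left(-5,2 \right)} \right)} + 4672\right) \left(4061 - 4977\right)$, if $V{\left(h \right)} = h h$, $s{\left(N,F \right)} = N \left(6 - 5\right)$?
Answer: $-4302452$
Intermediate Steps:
$s{\left(N,F \right)} = N$ ($s{\left(N,F \right)} = N 1 = N$)
$V{\left(h \right)} = h^{2}$
$\left(V{\left(s{\left(-5,2 \right)} \right)} + 4672\right) \left(4061 - 4977\right) = \left(\left(-5\right)^{2} + 4672\right) \left(4061 - 4977\right) = \left(25 + 4672\right) \left(-916\right) = 4697 \left(-916\right) = -4302452$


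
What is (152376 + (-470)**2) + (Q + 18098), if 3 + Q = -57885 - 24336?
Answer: 309150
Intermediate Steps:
Q = -82224 (Q = -3 + (-57885 - 24336) = -3 - 82221 = -82224)
(152376 + (-470)**2) + (Q + 18098) = (152376 + (-470)**2) + (-82224 + 18098) = (152376 + 220900) - 64126 = 373276 - 64126 = 309150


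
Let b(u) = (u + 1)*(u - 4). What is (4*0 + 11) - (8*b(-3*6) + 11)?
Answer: -2992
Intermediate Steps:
b(u) = (1 + u)*(-4 + u)
(4*0 + 11) - (8*b(-3*6) + 11) = (4*0 + 11) - (8*(-4 + (-3*6)**2 - (-9)*6) + 11) = (0 + 11) - (8*(-4 + (-18)**2 - 3*(-18)) + 11) = 11 - (8*(-4 + 324 + 54) + 11) = 11 - (8*374 + 11) = 11 - (2992 + 11) = 11 - 1*3003 = 11 - 3003 = -2992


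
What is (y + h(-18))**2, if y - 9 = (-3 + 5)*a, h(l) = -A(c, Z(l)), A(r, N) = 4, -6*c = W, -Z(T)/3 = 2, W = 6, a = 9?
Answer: 529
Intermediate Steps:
Z(T) = -6 (Z(T) = -3*2 = -6)
c = -1 (c = -1/6*6 = -1)
h(l) = -4 (h(l) = -1*4 = -4)
y = 27 (y = 9 + (-3 + 5)*9 = 9 + 2*9 = 9 + 18 = 27)
(y + h(-18))**2 = (27 - 4)**2 = 23**2 = 529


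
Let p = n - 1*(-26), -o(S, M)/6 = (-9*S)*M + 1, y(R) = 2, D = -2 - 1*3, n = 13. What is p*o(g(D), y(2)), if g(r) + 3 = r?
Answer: -33930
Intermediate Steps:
D = -5 (D = -2 - 3 = -5)
g(r) = -3 + r
o(S, M) = -6 + 54*M*S (o(S, M) = -6*((-9*S)*M + 1) = -6*(-9*M*S + 1) = -6*(1 - 9*M*S) = -6 + 54*M*S)
p = 39 (p = 13 - 1*(-26) = 13 + 26 = 39)
p*o(g(D), y(2)) = 39*(-6 + 54*2*(-3 - 5)) = 39*(-6 + 54*2*(-8)) = 39*(-6 - 864) = 39*(-870) = -33930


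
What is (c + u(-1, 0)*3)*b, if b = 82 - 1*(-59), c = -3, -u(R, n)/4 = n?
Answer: -423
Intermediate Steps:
u(R, n) = -4*n
b = 141 (b = 82 + 59 = 141)
(c + u(-1, 0)*3)*b = (-3 - 4*0*3)*141 = (-3 + 0*3)*141 = (-3 + 0)*141 = -3*141 = -423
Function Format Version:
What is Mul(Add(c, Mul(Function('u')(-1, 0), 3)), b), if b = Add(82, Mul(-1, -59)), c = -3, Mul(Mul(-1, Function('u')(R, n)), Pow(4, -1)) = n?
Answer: -423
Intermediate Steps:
Function('u')(R, n) = Mul(-4, n)
b = 141 (b = Add(82, 59) = 141)
Mul(Add(c, Mul(Function('u')(-1, 0), 3)), b) = Mul(Add(-3, Mul(Mul(-4, 0), 3)), 141) = Mul(Add(-3, Mul(0, 3)), 141) = Mul(Add(-3, 0), 141) = Mul(-3, 141) = -423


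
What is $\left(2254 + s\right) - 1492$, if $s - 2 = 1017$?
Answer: $1781$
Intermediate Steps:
$s = 1019$ ($s = 2 + 1017 = 1019$)
$\left(2254 + s\right) - 1492 = \left(2254 + 1019\right) - 1492 = 3273 - 1492 = 1781$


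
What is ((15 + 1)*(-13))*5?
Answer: -1040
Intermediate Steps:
((15 + 1)*(-13))*5 = (16*(-13))*5 = -208*5 = -1040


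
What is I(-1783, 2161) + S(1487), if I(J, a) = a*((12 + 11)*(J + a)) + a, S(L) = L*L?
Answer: 21001064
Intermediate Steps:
S(L) = L²
I(J, a) = a + a*(23*J + 23*a) (I(J, a) = a*(23*(J + a)) + a = a*(23*J + 23*a) + a = a + a*(23*J + 23*a))
I(-1783, 2161) + S(1487) = 2161*(1 + 23*(-1783) + 23*2161) + 1487² = 2161*(1 - 41009 + 49703) + 2211169 = 2161*8695 + 2211169 = 18789895 + 2211169 = 21001064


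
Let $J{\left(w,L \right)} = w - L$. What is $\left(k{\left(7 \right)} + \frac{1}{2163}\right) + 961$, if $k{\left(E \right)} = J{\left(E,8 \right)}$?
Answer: $\frac{2076481}{2163} \approx 960.0$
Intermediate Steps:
$k{\left(E \right)} = -8 + E$ ($k{\left(E \right)} = E - 8 = -8 + E$)
$\left(k{\left(7 \right)} + \frac{1}{2163}\right) + 961 = \left(\left(-8 + 7\right) + \frac{1}{2163}\right) + 961 = \left(-1 + \frac{1}{2163}\right) + 961 = - \frac{2162}{2163} + 961 = \frac{2076481}{2163}$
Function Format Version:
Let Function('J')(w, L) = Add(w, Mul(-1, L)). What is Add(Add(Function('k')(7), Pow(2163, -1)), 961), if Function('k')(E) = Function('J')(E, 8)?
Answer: Rational(2076481, 2163) ≈ 960.00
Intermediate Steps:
Function('k')(E) = Add(-8, E) (Function('k')(E) = Add(E, Mul(-1, 8)) = Add(E, -8) = Add(-8, E))
Add(Add(Function('k')(7), Pow(2163, -1)), 961) = Add(Add(Add(-8, 7), Pow(2163, -1)), 961) = Add(Add(-1, Rational(1, 2163)), 961) = Add(Rational(-2162, 2163), 961) = Rational(2076481, 2163)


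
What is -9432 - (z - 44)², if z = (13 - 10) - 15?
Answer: -12568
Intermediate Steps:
z = -12 (z = 3 - 15 = -12)
-9432 - (z - 44)² = -9432 - (-12 - 44)² = -9432 - 1*(-56)² = -9432 - 1*3136 = -9432 - 3136 = -12568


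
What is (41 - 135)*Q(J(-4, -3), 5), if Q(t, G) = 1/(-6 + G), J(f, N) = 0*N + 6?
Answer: 94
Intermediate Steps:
J(f, N) = 6 (J(f, N) = 0 + 6 = 6)
(41 - 135)*Q(J(-4, -3), 5) = (41 - 135)/(-6 + 5) = -94/(-1) = -94*(-1) = 94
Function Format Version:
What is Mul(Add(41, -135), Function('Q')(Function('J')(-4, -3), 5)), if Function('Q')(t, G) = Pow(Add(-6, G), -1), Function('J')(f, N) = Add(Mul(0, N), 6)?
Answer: 94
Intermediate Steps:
Function('J')(f, N) = 6 (Function('J')(f, N) = Add(0, 6) = 6)
Mul(Add(41, -135), Function('Q')(Function('J')(-4, -3), 5)) = Mul(Add(41, -135), Pow(Add(-6, 5), -1)) = Mul(-94, Pow(-1, -1)) = Mul(-94, -1) = 94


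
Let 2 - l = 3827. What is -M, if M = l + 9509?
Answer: -5684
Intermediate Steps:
l = -3825 (l = 2 - 1*3827 = 2 - 3827 = -3825)
M = 5684 (M = -3825 + 9509 = 5684)
-M = -1*5684 = -5684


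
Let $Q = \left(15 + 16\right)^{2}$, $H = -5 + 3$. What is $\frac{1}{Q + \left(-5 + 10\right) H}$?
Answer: $\frac{1}{951} \approx 0.0010515$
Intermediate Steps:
$H = -2$
$Q = 961$ ($Q = 31^{2} = 961$)
$\frac{1}{Q + \left(-5 + 10\right) H} = \frac{1}{961 + \left(-5 + 10\right) \left(-2\right)} = \frac{1}{961 + 5 \left(-2\right)} = \frac{1}{961 - 10} = \frac{1}{951}$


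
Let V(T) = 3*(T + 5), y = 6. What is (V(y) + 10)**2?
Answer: 1849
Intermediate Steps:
V(T) = 15 + 3*T (V(T) = 3*(5 + T) = 15 + 3*T)
(V(y) + 10)**2 = ((15 + 3*6) + 10)**2 = ((15 + 18) + 10)**2 = (33 + 10)**2 = 43**2 = 1849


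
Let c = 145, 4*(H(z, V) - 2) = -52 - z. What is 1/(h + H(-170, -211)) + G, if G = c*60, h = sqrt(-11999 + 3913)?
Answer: 315923226/36313 - 4*I*sqrt(8086)/36313 ≈ 8700.0 - 0.0099052*I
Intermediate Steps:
H(z, V) = -11 - z/4 (H(z, V) = 2 + (-52 - z)/4 = 2 + (-13 - z/4) = -11 - z/4)
h = I*sqrt(8086) (h = sqrt(-8086) = I*sqrt(8086) ≈ 89.922*I)
G = 8700 (G = 145*60 = 8700)
1/(h + H(-170, -211)) + G = 1/(I*sqrt(8086) + (-11 - 1/4*(-170))) + 8700 = 1/(I*sqrt(8086) + (-11 + 85/2)) + 8700 = 1/(I*sqrt(8086) + 63/2) + 8700 = 1/(63/2 + I*sqrt(8086)) + 8700 = 8700 + 1/(63/2 + I*sqrt(8086))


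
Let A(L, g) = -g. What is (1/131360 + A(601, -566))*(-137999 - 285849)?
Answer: -3939124687541/16420 ≈ -2.3990e+8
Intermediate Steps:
(1/131360 + A(601, -566))*(-137999 - 285849) = (1/131360 - 1*(-566))*(-137999 - 285849) = (1/131360 + 566)*(-423848) = (74349761/131360)*(-423848) = -3939124687541/16420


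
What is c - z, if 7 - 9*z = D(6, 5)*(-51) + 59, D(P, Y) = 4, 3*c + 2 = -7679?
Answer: -23195/9 ≈ -2577.2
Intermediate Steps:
c = -7681/3 (c = -⅔ + (⅓)*(-7679) = -⅔ - 7679/3 = -7681/3 ≈ -2560.3)
z = 152/9 (z = 7/9 - (4*(-51) + 59)/9 = 7/9 - (-204 + 59)/9 = 7/9 - ⅑*(-145) = 7/9 + 145/9 = 152/9 ≈ 16.889)
c - z = -7681/3 - 1*152/9 = -7681/3 - 152/9 = -23195/9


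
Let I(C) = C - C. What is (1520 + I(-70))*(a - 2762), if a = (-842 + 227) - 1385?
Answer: -7238240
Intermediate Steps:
a = -2000 (a = -615 - 1385 = -2000)
I(C) = 0
(1520 + I(-70))*(a - 2762) = (1520 + 0)*(-2000 - 2762) = 1520*(-4762) = -7238240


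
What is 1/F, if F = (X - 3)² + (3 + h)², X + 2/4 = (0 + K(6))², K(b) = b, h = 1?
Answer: 4/4289 ≈ 0.00093262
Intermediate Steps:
X = 71/2 (X = -½ + (0 + 6)² = -½ + 6² = -½ + 36 = 71/2 ≈ 35.500)
F = 4289/4 (F = (71/2 - 3)² + (3 + 1)² = (65/2)² + 4² = 4225/4 + 16 = 4289/4 ≈ 1072.3)
1/F = 1/(4289/4) = 4/4289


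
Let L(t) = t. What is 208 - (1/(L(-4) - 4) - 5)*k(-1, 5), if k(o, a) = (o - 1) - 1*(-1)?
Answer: 1623/8 ≈ 202.88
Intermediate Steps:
k(o, a) = o (k(o, a) = (-1 + o) + 1 = o)
208 - (1/(L(-4) - 4) - 5)*k(-1, 5) = 208 - (1/(-4 - 4) - 5)*(-1) = 208 - (1/(-8) - 5)*(-1) = 208 - (-⅛ - 5)*(-1) = 208 - (-41)*(-1)/8 = 208 - 1*41/8 = 208 - 41/8 = 1623/8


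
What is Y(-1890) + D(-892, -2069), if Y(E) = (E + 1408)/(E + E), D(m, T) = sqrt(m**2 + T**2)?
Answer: 241/1890 + 5*sqrt(203057) ≈ 2253.2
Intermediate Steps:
D(m, T) = sqrt(T**2 + m**2)
Y(E) = (1408 + E)/(2*E) (Y(E) = (1408 + E)/((2*E)) = (1408 + E)*(1/(2*E)) = (1408 + E)/(2*E))
Y(-1890) + D(-892, -2069) = (1/2)*(1408 - 1890)/(-1890) + sqrt((-2069)**2 + (-892)**2) = (1/2)*(-1/1890)*(-482) + sqrt(4280761 + 795664) = 241/1890 + sqrt(5076425) = 241/1890 + 5*sqrt(203057)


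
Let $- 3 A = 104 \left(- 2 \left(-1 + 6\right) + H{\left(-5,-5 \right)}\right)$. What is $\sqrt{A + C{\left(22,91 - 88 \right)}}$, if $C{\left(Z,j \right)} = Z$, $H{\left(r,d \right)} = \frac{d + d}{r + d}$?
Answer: $\sqrt{334} \approx 18.276$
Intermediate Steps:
$H{\left(r,d \right)} = \frac{2 d}{d + r}$
$A = 312$ ($A = - \frac{104 \left(- 2 \left(-1 + 6\right) + 2 \left(-5\right) \frac{1}{-5 - 5}\right)}{3} = - \frac{104 \left(\left(-2\right) 5 + 2 \left(-5\right) \frac{1}{-10}\right)}{3} = - \frac{104 \left(-10 + 2 \left(-5\right) \left(- \frac{1}{10}\right)\right)}{3} = - \frac{104 \left(-10 + 1\right)}{3} = - \frac{104 \left(-9\right)}{3} = \left(- \frac{1}{3}\right) \left(-936\right) = 312$)
$\sqrt{A + C{\left(22,91 - 88 \right)}} = \sqrt{312 + 22} = \sqrt{334}$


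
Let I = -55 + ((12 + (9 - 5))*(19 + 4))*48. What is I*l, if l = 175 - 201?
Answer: -457834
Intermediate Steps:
l = -26
I = 17609 (I = -55 + ((12 + 4)*23)*48 = -55 + (16*23)*48 = -55 + 368*48 = -55 + 17664 = 17609)
I*l = 17609*(-26) = -457834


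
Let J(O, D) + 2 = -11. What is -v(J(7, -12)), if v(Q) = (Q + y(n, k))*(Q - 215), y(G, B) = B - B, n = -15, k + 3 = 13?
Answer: -2964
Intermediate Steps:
J(O, D) = -13 (J(O, D) = -2 - 11 = -13)
k = 10 (k = -3 + 13 = 10)
y(G, B) = 0
v(Q) = Q*(-215 + Q) (v(Q) = (Q + 0)*(Q - 215) = Q*(-215 + Q))
-v(J(7, -12)) = -(-13)*(-215 - 13) = -(-13)*(-228) = -1*2964 = -2964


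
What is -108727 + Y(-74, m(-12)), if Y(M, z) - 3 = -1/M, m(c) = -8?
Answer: -8045575/74 ≈ -1.0872e+5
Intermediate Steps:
Y(M, z) = 3 - 1/M
-108727 + Y(-74, m(-12)) = -108727 + (3 - 1/(-74)) = -108727 + (3 - 1*(-1/74)) = -108727 + (3 + 1/74) = -108727 + 223/74 = -8045575/74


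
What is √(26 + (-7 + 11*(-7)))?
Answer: I*√58 ≈ 7.6158*I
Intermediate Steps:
√(26 + (-7 + 11*(-7))) = √(26 + (-7 - 77)) = √(26 - 84) = √(-58) = I*√58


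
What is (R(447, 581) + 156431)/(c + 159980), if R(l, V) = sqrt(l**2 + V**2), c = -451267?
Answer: -156431/291287 - sqrt(537370)/291287 ≈ -0.53955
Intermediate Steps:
R(l, V) = sqrt(V**2 + l**2)
(R(447, 581) + 156431)/(c + 159980) = (sqrt(581**2 + 447**2) + 156431)/(-451267 + 159980) = (sqrt(337561 + 199809) + 156431)/(-291287) = (sqrt(537370) + 156431)*(-1/291287) = (156431 + sqrt(537370))*(-1/291287) = -156431/291287 - sqrt(537370)/291287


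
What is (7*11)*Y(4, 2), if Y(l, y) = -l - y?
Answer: -462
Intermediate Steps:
(7*11)*Y(4, 2) = (7*11)*(-1*4 - 1*2) = 77*(-4 - 2) = 77*(-6) = -462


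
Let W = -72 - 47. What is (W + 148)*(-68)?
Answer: -1972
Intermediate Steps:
W = -119
(W + 148)*(-68) = (-119 + 148)*(-68) = 29*(-68) = -1972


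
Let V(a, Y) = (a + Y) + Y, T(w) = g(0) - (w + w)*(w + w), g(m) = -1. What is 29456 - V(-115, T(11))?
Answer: 30541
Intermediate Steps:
T(w) = -1 - 4*w² (T(w) = -1 - (w + w)*(w + w) = -1 - 2*w*2*w = -1 - 4*w²)
V(a, Y) = a + 2*Y (V(a, Y) = (Y + a) + Y = a + 2*Y)
29456 - V(-115, T(11)) = 29456 - (-115 + 2*(-1 - 4*11²)) = 29456 - (-115 + 2*(-1 - 4*121)) = 29456 - (-115 + 2*(-1 - 484)) = 29456 - (-115 + 2*(-485)) = 29456 - (-115 - 970) = 29456 - 1*(-1085) = 29456 + 1085 = 30541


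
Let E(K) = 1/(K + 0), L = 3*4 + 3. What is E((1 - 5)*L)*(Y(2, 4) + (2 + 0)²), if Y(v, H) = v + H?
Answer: -⅙ ≈ -0.16667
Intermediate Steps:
L = 15 (L = 12 + 3 = 15)
Y(v, H) = H + v
E(K) = 1/K
E((1 - 5)*L)*(Y(2, 4) + (2 + 0)²) = ((4 + 2) + (2 + 0)²)/(((1 - 5)*15)) = (6 + 2²)/((-4*15)) = (6 + 4)/(-60) = -1/60*10 = -⅙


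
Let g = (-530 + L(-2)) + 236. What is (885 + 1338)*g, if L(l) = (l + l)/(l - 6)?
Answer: -1304901/2 ≈ -6.5245e+5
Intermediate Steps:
L(l) = 2*l/(-6 + l) (L(l) = (2*l)/(-6 + l) = 2*l/(-6 + l))
g = -587/2 (g = (-530 + 2*(-2)/(-6 - 2)) + 236 = (-530 + 2*(-2)/(-8)) + 236 = (-530 + 2*(-2)*(-1/8)) + 236 = (-530 + 1/2) + 236 = -1059/2 + 236 = -587/2 ≈ -293.50)
(885 + 1338)*g = (885 + 1338)*(-587/2) = 2223*(-587/2) = -1304901/2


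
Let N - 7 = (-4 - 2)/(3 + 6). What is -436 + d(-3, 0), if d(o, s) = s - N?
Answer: -1327/3 ≈ -442.33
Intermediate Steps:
N = 19/3 (N = 7 + (-4 - 2)/(3 + 6) = 7 - 6/9 = 7 - 6*1/9 = 7 - 2/3 = 19/3 ≈ 6.3333)
d(o, s) = -19/3 + s (d(o, s) = s - 1*19/3 = s - 19/3 = -19/3 + s)
-436 + d(-3, 0) = -436 + (-19/3 + 0) = -436 - 19/3 = -1327/3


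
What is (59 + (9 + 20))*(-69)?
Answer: -6072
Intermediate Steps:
(59 + (9 + 20))*(-69) = (59 + 29)*(-69) = 88*(-69) = -6072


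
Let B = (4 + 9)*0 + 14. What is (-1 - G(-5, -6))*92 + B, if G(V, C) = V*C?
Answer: -2838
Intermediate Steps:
G(V, C) = C*V
B = 14 (B = 13*0 + 14 = 0 + 14 = 14)
(-1 - G(-5, -6))*92 + B = (-1 - (-6)*(-5))*92 + 14 = (-1 - 1*30)*92 + 14 = (-1 - 30)*92 + 14 = -31*92 + 14 = -2852 + 14 = -2838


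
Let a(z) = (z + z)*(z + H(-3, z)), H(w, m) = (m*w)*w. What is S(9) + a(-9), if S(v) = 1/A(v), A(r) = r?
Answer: 14581/9 ≈ 1620.1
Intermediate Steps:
H(w, m) = m*w²
a(z) = 20*z² (a(z) = (z + z)*(z + z*(-3)²) = (2*z)*(z + z*9) = (2*z)*(z + 9*z) = (2*z)*(10*z) = 20*z²)
S(v) = 1/v
S(9) + a(-9) = 1/9 + 20*(-9)² = ⅑ + 20*81 = ⅑ + 1620 = 14581/9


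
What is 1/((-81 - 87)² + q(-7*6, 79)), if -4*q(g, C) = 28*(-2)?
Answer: 1/28238 ≈ 3.5413e-5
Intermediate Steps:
q(g, C) = 14 (q(g, C) = -7*(-2) = -¼*(-56) = 14)
1/((-81 - 87)² + q(-7*6, 79)) = 1/((-81 - 87)² + 14) = 1/((-168)² + 14) = 1/(28224 + 14) = 1/28238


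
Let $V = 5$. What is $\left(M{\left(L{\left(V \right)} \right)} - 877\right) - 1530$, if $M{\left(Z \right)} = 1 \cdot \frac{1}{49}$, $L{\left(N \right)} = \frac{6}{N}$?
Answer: $- \frac{117942}{49} \approx -2407.0$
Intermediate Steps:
$M{\left(Z \right)} = \frac{1}{49}$ ($M{\left(Z \right)} = 1 \cdot \frac{1}{49} = \frac{1}{49}$)
$\left(M{\left(L{\left(V \right)} \right)} - 877\right) - 1530 = \left(\frac{1}{49} - 877\right) - 1530 = - \frac{42972}{49} - 1530 = - \frac{117942}{49}$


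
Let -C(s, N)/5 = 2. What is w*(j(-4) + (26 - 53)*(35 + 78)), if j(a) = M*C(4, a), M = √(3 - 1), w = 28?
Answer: -85428 - 280*√2 ≈ -85824.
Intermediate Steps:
C(s, N) = -10 (C(s, N) = -5*2 = -10)
M = √2 ≈ 1.4142
j(a) = -10*√2 (j(a) = √2*(-10) = -10*√2)
w*(j(-4) + (26 - 53)*(35 + 78)) = 28*(-10*√2 + (26 - 53)*(35 + 78)) = 28*(-10*√2 - 27*113) = 28*(-10*√2 - 3051) = 28*(-3051 - 10*√2) = -85428 - 280*√2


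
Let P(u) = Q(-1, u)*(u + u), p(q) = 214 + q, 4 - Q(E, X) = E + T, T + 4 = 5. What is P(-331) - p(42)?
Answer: -2904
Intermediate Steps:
T = 1 (T = -4 + 5 = 1)
Q(E, X) = 3 - E (Q(E, X) = 4 - (E + 1) = 4 - (1 + E) = 4 + (-1 - E) = 3 - E)
P(u) = 8*u (P(u) = (3 - 1*(-1))*(u + u) = (3 + 1)*(2*u) = 4*(2*u) = 8*u)
P(-331) - p(42) = 8*(-331) - (214 + 42) = -2648 - 1*256 = -2648 - 256 = -2904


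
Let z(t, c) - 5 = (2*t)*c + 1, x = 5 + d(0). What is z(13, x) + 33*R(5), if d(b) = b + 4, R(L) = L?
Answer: 405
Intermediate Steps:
d(b) = 4 + b
x = 9 (x = 5 + (4 + 0) = 5 + 4 = 9)
z(t, c) = 6 + 2*c*t (z(t, c) = 5 + ((2*t)*c + 1) = 5 + (2*c*t + 1) = 5 + (1 + 2*c*t) = 6 + 2*c*t)
z(13, x) + 33*R(5) = (6 + 2*9*13) + 33*5 = (6 + 234) + 165 = 240 + 165 = 405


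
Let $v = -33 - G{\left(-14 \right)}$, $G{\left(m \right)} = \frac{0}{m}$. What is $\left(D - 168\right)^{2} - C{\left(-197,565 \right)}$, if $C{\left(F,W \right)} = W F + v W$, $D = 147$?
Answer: $130391$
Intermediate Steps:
$G{\left(m \right)} = 0$
$v = -33$ ($v = -33 - 0 = -33 + 0 = -33$)
$C{\left(F,W \right)} = - 33 W + F W$ ($C{\left(F,W \right)} = W F - 33 W = F W - 33 W = - 33 W + F W$)
$\left(D - 168\right)^{2} - C{\left(-197,565 \right)} = \left(147 - 168\right)^{2} - 565 \left(-33 - 197\right) = \left(-21\right)^{2} - 565 \left(-230\right) = 441 - -129950 = 441 + 129950 = 130391$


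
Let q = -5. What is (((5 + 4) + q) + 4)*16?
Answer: 128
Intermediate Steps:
(((5 + 4) + q) + 4)*16 = (((5 + 4) - 5) + 4)*16 = ((9 - 5) + 4)*16 = (4 + 4)*16 = 8*16 = 128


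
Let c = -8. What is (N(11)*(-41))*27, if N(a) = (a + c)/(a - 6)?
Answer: -3321/5 ≈ -664.20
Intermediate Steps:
N(a) = (-8 + a)/(-6 + a) (N(a) = (a - 8)/(a - 6) = (-8 + a)/(-6 + a))
(N(11)*(-41))*27 = (((-8 + 11)/(-6 + 11))*(-41))*27 = ((3/5)*(-41))*27 = (((⅕)*3)*(-41))*27 = ((⅗)*(-41))*27 = -123/5*27 = -3321/5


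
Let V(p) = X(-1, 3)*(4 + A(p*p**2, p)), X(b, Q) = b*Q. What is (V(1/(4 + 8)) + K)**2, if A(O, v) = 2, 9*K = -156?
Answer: 11236/9 ≈ 1248.4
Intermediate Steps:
K = -52/3 (K = (1/9)*(-156) = -52/3 ≈ -17.333)
X(b, Q) = Q*b
V(p) = -18 (V(p) = (3*(-1))*(4 + 2) = -3*6 = -18)
(V(1/(4 + 8)) + K)**2 = (-18 - 52/3)**2 = (-106/3)**2 = 11236/9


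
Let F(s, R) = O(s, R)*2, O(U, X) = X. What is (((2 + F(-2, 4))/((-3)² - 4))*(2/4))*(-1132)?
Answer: -1132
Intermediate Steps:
F(s, R) = 2*R (F(s, R) = R*2 = 2*R)
(((2 + F(-2, 4))/((-3)² - 4))*(2/4))*(-1132) = (((2 + 2*4)/((-3)² - 4))*(2/4))*(-1132) = (((2 + 8)/(9 - 4))*(2*(¼)))*(-1132) = ((10/5)*(½))*(-1132) = ((10*(⅕))*(½))*(-1132) = (2*(½))*(-1132) = 1*(-1132) = -1132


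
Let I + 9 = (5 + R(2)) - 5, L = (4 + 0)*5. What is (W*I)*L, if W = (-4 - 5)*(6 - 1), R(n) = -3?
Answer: 10800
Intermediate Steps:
L = 20 (L = 4*5 = 20)
I = -12 (I = -9 + ((5 - 3) - 5) = -9 + (2 - 5) = -9 - 3 = -12)
W = -45 (W = -9*5 = -45)
(W*I)*L = -45*(-12)*20 = 540*20 = 10800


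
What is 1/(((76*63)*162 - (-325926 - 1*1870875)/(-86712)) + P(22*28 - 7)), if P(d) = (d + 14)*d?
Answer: 28904/33385208685 ≈ 8.6577e-7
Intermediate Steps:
P(d) = d*(14 + d) (P(d) = (14 + d)*d = d*(14 + d))
1/(((76*63)*162 - (-325926 - 1*1870875)/(-86712)) + P(22*28 - 7)) = 1/(((76*63)*162 - (-325926 - 1*1870875)/(-86712)) + (22*28 - 7)*(14 + (22*28 - 7))) = 1/((4788*162 - (-325926 - 1870875)*(-1)/86712) + (616 - 7)*(14 + (616 - 7))) = 1/((775656 - (-2196801)*(-1)/86712) + 609*(14 + 609)) = 1/((775656 - 1*732267/28904) + 609*623) = 1/((775656 - 732267/28904) + 379407) = 1/(22418828757/28904 + 379407) = 1/(33385208685/28904) = 28904/33385208685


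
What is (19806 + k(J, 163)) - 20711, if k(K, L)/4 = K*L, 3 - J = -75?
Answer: 49951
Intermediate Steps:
J = 78 (J = 3 - 1*(-75) = 3 + 75 = 78)
k(K, L) = 4*K*L (k(K, L) = 4*(K*L) = 4*K*L)
(19806 + k(J, 163)) - 20711 = (19806 + 4*78*163) - 20711 = (19806 + 50856) - 20711 = 70662 - 20711 = 49951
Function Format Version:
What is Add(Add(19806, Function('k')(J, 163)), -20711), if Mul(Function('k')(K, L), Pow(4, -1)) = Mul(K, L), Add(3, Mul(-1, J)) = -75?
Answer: 49951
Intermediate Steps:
J = 78 (J = Add(3, Mul(-1, -75)) = Add(3, 75) = 78)
Function('k')(K, L) = Mul(4, K, L) (Function('k')(K, L) = Mul(4, Mul(K, L)) = Mul(4, K, L))
Add(Add(19806, Function('k')(J, 163)), -20711) = Add(Add(19806, Mul(4, 78, 163)), -20711) = Add(Add(19806, 50856), -20711) = Add(70662, -20711) = 49951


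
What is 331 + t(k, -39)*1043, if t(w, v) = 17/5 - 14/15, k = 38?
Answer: 43556/15 ≈ 2903.7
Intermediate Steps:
t(w, v) = 37/15 (t(w, v) = 17*(⅕) - 14*1/15 = 17/5 - 14/15 = 37/15)
331 + t(k, -39)*1043 = 331 + (37/15)*1043 = 331 + 38591/15 = 43556/15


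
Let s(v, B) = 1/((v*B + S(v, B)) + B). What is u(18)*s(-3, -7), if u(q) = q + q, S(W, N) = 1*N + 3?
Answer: 18/5 ≈ 3.6000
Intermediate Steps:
S(W, N) = 3 + N (S(W, N) = N + 3 = 3 + N)
s(v, B) = 1/(3 + 2*B + B*v) (s(v, B) = 1/((v*B + (3 + B)) + B) = 1/((B*v + (3 + B)) + B) = 1/((3 + B + B*v) + B) = 1/(3 + 2*B + B*v))
u(q) = 2*q
u(18)*s(-3, -7) = (2*18)/(3 + 2*(-7) - 7*(-3)) = 36/(3 - 14 + 21) = 36/10 = 36*(1/10) = 18/5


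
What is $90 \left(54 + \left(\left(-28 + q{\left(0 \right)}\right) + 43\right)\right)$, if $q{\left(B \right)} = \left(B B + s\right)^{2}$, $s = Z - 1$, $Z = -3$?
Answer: $7650$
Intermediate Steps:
$s = -4$ ($s = -3 - 1 = -4$)
$q{\left(B \right)} = \left(-4 + B^{2}\right)^{2}$ ($q{\left(B \right)} = \left(B B - 4\right)^{2} = \left(B^{2} - 4\right)^{2} = \left(-4 + B^{2}\right)^{2}$)
$90 \left(54 + \left(\left(-28 + q{\left(0 \right)}\right) + 43\right)\right) = 90 \left(54 - \left(-15 - \left(-4 + 0^{2}\right)^{2}\right)\right) = 90 \left(54 - \left(-15 - \left(-4 + 0\right)^{2}\right)\right) = 90 \left(54 + \left(\left(-28 + \left(-4\right)^{2}\right) + 43\right)\right) = 90 \left(54 + \left(\left(-28 + 16\right) + 43\right)\right) = 90 \left(54 + \left(-12 + 43\right)\right) = 90 \left(54 + 31\right) = 90 \cdot 85 = 7650$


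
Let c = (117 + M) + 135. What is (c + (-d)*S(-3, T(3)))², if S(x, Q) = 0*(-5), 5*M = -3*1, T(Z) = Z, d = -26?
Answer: 1580049/25 ≈ 63202.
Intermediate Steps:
M = -⅗ (M = (-3*1)/5 = (⅕)*(-3) = -⅗ ≈ -0.60000)
S(x, Q) = 0
c = 1257/5 (c = (117 - ⅗) + 135 = 582/5 + 135 = 1257/5 ≈ 251.40)
(c + (-d)*S(-3, T(3)))² = (1257/5 - 1*(-26)*0)² = (1257/5 + 26*0)² = (1257/5 + 0)² = (1257/5)² = 1580049/25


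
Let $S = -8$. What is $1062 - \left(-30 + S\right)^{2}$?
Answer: $-382$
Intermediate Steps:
$1062 - \left(-30 + S\right)^{2} = 1062 - \left(-30 - 8\right)^{2} = 1062 - \left(-38\right)^{2} = 1062 - 1444 = -382$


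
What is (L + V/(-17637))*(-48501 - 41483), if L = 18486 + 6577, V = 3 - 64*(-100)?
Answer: -39775603044352/17637 ≈ -2.2552e+9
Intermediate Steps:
V = 6403 (V = 3 + 6400 = 6403)
L = 25063
(L + V/(-17637))*(-48501 - 41483) = (25063 + 6403/(-17637))*(-48501 - 41483) = (25063 + 6403*(-1/17637))*(-89984) = (25063 - 6403/17637)*(-89984) = (442029728/17637)*(-89984) = -39775603044352/17637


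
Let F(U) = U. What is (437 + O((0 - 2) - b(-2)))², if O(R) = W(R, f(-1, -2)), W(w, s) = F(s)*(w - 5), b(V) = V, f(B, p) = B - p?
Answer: 186624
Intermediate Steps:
W(w, s) = s*(-5 + w) (W(w, s) = s*(w - 5) = s*(-5 + w))
O(R) = -5 + R (O(R) = (-1 - 1*(-2))*(-5 + R) = (-1 + 2)*(-5 + R) = 1*(-5 + R) = -5 + R)
(437 + O((0 - 2) - b(-2)))² = (437 + (-5 + ((0 - 2) - 1*(-2))))² = (437 + (-5 + (-2 + 2)))² = (437 + (-5 + 0))² = (437 - 5)² = 432² = 186624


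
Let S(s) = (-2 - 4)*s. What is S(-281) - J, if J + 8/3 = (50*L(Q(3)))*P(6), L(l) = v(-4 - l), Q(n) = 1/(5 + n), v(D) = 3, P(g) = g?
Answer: 2366/3 ≈ 788.67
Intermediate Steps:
L(l) = 3
S(s) = -6*s
J = 2692/3 (J = -8/3 + (50*3)*6 = -8/3 + 150*6 = -8/3 + 900 = 2692/3 ≈ 897.33)
S(-281) - J = -6*(-281) - 1*2692/3 = 1686 - 2692/3 = 2366/3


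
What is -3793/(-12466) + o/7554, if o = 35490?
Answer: 78511777/15694694 ≈ 5.0024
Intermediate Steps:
-3793/(-12466) + o/7554 = -3793/(-12466) + 35490/7554 = -3793*(-1/12466) + 35490*(1/7554) = 3793/12466 + 5915/1259 = 78511777/15694694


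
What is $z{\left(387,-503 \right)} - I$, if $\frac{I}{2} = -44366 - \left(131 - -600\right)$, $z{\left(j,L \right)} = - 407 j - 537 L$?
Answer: $202796$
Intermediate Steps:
$z{\left(j,L \right)} = - 537 L - 407 j$
$I = -90194$ ($I = 2 \left(-44366 - \left(131 - -600\right)\right) = 2 \left(-44366 - \left(131 + 600\right)\right) = 2 \left(-44366 - 731\right) = 2 \left(-45097\right) = -90194$)
$z{\left(387,-503 \right)} - I = \left(\left(-537\right) \left(-503\right) - 157509\right) - -90194 = \left(270111 - 157509\right) + 90194 = 112602 + 90194 = 202796$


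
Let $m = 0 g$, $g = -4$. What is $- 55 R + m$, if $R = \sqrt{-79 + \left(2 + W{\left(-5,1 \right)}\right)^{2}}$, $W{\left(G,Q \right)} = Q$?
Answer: $- 55 i \sqrt{70} \approx - 460.16 i$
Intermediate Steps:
$R = i \sqrt{70}$ ($R = \sqrt{-79 + \left(2 + 1\right)^{2}} = \sqrt{-79 + 3^{2}} = \sqrt{-79 + 9} = \sqrt{-70} = i \sqrt{70} \approx 8.3666 i$)
$m = 0$ ($m = 0 \left(-4\right) = 0$)
$- 55 R + m = - 55 i \sqrt{70} + 0 = - 55 i \sqrt{70}$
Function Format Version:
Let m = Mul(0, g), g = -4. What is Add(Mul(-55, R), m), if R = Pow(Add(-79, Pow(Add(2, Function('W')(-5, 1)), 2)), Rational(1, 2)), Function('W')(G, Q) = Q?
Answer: Mul(-55, I, Pow(70, Rational(1, 2))) ≈ Mul(-460.16, I)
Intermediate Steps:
R = Mul(I, Pow(70, Rational(1, 2))) (R = Pow(Add(-79, Pow(Add(2, 1), 2)), Rational(1, 2)) = Pow(Add(-79, Pow(3, 2)), Rational(1, 2)) = Pow(Add(-79, 9), Rational(1, 2)) = Pow(-70, Rational(1, 2)) = Mul(I, Pow(70, Rational(1, 2))) ≈ Mul(8.3666, I))
m = 0 (m = Mul(0, -4) = 0)
Add(Mul(-55, R), m) = Add(Mul(-55, Mul(I, Pow(70, Rational(1, 2)))), 0) = Add(Mul(-55, I, Pow(70, Rational(1, 2))), 0) = Mul(-55, I, Pow(70, Rational(1, 2)))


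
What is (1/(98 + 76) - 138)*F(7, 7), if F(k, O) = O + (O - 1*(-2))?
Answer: -192088/87 ≈ -2207.9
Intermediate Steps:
F(k, O) = 2 + 2*O (F(k, O) = O + (O + 2) = O + (2 + O) = 2 + 2*O)
(1/(98 + 76) - 138)*F(7, 7) = (1/(98 + 76) - 138)*(2 + 2*7) = (1/174 - 138)*(2 + 14) = (1/174 - 138)*16 = -24011/174*16 = -192088/87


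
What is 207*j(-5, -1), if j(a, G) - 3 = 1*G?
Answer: 414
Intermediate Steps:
j(a, G) = 3 + G (j(a, G) = 3 + 1*G = 3 + G)
207*j(-5, -1) = 207*(3 - 1) = 207*2 = 414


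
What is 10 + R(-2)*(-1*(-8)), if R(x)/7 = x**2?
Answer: 234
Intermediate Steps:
R(x) = 7*x**2
10 + R(-2)*(-1*(-8)) = 10 + (7*(-2)**2)*(-1*(-8)) = 10 + (7*4)*8 = 10 + 28*8 = 10 + 224 = 234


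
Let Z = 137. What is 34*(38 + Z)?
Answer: 5950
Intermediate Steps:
34*(38 + Z) = 34*(38 + 137) = 34*175 = 5950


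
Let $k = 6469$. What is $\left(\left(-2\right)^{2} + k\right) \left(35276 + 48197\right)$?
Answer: $540320729$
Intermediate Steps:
$\left(\left(-2\right)^{2} + k\right) \left(35276 + 48197\right) = \left(\left(-2\right)^{2} + 6469\right) \left(35276 + 48197\right) = \left(4 + 6469\right) 83473 = 6473 \cdot 83473 = 540320729$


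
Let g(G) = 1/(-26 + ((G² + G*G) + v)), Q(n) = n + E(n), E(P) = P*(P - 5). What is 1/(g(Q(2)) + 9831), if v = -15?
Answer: 9/88478 ≈ 0.00010172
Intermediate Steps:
E(P) = P*(-5 + P)
Q(n) = n + n*(-5 + n)
g(G) = 1/(-41 + 2*G²) (g(G) = 1/(-26 + ((G² + G*G) - 15)) = 1/(-26 + ((G² + G²) - 15)) = 1/(-26 + (2*G² - 15)) = 1/(-26 + (-15 + 2*G²)) = 1/(-41 + 2*G²))
1/(g(Q(2)) + 9831) = 1/(1/(-41 + 2*(2*(-4 + 2))²) + 9831) = 1/(1/(-41 + 2*(2*(-2))²) + 9831) = 1/(1/(-41 + 2*(-4)²) + 9831) = 1/(1/(-41 + 2*16) + 9831) = 1/(1/(-41 + 32) + 9831) = 1/(1/(-9) + 9831) = 1/(-⅑ + 9831) = 1/(88478/9) = 9/88478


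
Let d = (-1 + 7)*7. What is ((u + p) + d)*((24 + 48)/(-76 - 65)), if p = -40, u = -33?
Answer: 744/47 ≈ 15.830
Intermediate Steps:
d = 42 (d = 6*7 = 42)
((u + p) + d)*((24 + 48)/(-76 - 65)) = ((-33 - 40) + 42)*((24 + 48)/(-76 - 65)) = (-73 + 42)*(72/(-141)) = -2232*(-1)/141 = -31*(-24/47) = 744/47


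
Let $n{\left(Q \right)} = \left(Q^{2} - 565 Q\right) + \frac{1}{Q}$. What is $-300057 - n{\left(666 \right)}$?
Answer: $- \frac{244637119}{666} \approx -3.6732 \cdot 10^{5}$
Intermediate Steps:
$n{\left(Q \right)} = \frac{1}{Q} + Q^{2} - 565 Q$
$-300057 - n{\left(666 \right)} = -300057 - \frac{1 + 666^{2} \left(-565 + 666\right)}{666} = -300057 - \frac{1 + 443556 \cdot 101}{666} = -300057 - \frac{1 + 44799156}{666} = -300057 - \frac{1}{666} \cdot 44799157 = -300057 - \frac{44799157}{666} = - \frac{244637119}{666}$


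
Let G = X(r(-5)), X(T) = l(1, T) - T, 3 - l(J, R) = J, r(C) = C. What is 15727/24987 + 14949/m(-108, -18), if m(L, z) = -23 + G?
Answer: -373279031/399792 ≈ -933.68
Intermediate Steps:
l(J, R) = 3 - J
X(T) = 2 - T (X(T) = (3 - 1*1) - T = (3 - 1) - T = 2 - T)
G = 7 (G = 2 - 1*(-5) = 2 + 5 = 7)
m(L, z) = -16 (m(L, z) = -23 + 7 = -16)
15727/24987 + 14949/m(-108, -18) = 15727/24987 + 14949/(-16) = 15727*(1/24987) + 14949*(-1/16) = 15727/24987 - 14949/16 = -373279031/399792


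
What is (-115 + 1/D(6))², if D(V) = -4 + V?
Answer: 52441/4 ≈ 13110.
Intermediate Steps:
(-115 + 1/D(6))² = (-115 + 1/(-4 + 6))² = (-115 + 1/2)² = (-115 + ½)² = (-229/2)² = 52441/4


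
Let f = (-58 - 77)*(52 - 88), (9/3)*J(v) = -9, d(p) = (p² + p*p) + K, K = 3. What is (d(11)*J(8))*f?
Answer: -3572100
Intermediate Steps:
d(p) = 3 + 2*p² (d(p) = (p² + p*p) + 3 = (p² + p²) + 3 = 2*p² + 3 = 3 + 2*p²)
J(v) = -3 (J(v) = (⅓)*(-9) = -3)
f = 4860 (f = -135*(-36) = 4860)
(d(11)*J(8))*f = ((3 + 2*11²)*(-3))*4860 = ((3 + 2*121)*(-3))*4860 = ((3 + 242)*(-3))*4860 = (245*(-3))*4860 = -735*4860 = -3572100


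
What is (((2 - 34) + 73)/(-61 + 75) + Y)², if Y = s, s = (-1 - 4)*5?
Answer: 95481/196 ≈ 487.15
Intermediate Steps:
s = -25 (s = -5*5 = -25)
Y = -25
(((2 - 34) + 73)/(-61 + 75) + Y)² = (((2 - 34) + 73)/(-61 + 75) - 25)² = ((-32 + 73)/14 - 25)² = (41*(1/14) - 25)² = (41/14 - 25)² = (-309/14)² = 95481/196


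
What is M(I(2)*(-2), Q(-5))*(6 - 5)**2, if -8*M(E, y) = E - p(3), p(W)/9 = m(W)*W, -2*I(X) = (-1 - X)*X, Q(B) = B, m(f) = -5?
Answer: -129/8 ≈ -16.125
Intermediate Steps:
I(X) = -X*(-1 - X)/2 (I(X) = -(-1 - X)*X/2 = -X*(-1 - X)/2)
p(W) = -45*W (p(W) = 9*(-5*W) = -45*W)
M(E, y) = -135/8 - E/8 (M(E, y) = -(E - (-45)*3)/8 = -(E - 1*(-135))/8 = -(E + 135)/8 = -(135 + E)/8 = -135/8 - E/8)
M(I(2)*(-2), Q(-5))*(6 - 5)**2 = (-135/8 - (1/2)*2*(1 + 2)*(-2)/8)*(6 - 5)**2 = (-135/8 - (1/2)*2*3*(-2)/8)*1**2 = (-135/8 - 3*(-2)/8)*1 = (-135/8 - 1/8*(-6))*1 = (-135/8 + 3/4)*1 = -129/8*1 = -129/8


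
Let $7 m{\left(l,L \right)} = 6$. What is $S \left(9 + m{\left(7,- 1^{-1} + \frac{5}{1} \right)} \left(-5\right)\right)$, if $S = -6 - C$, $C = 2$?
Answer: $- \frac{264}{7} \approx -37.714$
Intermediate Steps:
$m{\left(l,L \right)} = \frac{6}{7}$ ($m{\left(l,L \right)} = \frac{1}{7} \cdot 6 = \frac{6}{7}$)
$S = -8$ ($S = -6 - 2 = -8$)
$S \left(9 + m{\left(7,- 1^{-1} + \frac{5}{1} \right)} \left(-5\right)\right) = - 8 \left(9 + \frac{6}{7} \left(-5\right)\right) = - 8 \left(9 - \frac{30}{7}\right) = \left(-8\right) \frac{33}{7} = - \frac{264}{7}$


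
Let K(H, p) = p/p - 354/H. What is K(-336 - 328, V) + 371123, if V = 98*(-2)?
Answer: 123213345/332 ≈ 3.7112e+5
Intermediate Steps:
V = -196
K(H, p) = 1 - 354/H
K(-336 - 328, V) + 371123 = (-354 + (-336 - 328))/(-336 - 328) + 371123 = (-354 - 664)/(-664) + 371123 = -1/664*(-1018) + 371123 = 509/332 + 371123 = 123213345/332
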